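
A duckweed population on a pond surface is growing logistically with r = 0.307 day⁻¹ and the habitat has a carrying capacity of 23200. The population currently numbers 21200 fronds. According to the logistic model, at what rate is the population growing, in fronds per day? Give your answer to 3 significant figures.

dN/dt = rN(1 − N/K) = 0.307 × 21200 × (1 − 21200/23200).
1 − 21200/23200 = 0.086207; dN/dt = 0.307 × 21200 × 0.086207 = 561.07.

561 fronds per day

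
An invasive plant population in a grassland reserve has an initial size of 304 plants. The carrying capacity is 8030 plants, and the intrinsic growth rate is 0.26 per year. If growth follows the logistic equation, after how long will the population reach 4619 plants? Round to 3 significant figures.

13.6 years

A = (K − N₀)/N₀ = (8030 − 304)/304 = 25.414.
Solve 8030/(1 + 25.414·e^(−0.26t)) = 4619: 1 + 25.414·e^(−0.26t) = 1.7385, so e^(−0.26t) = 0.0290571.
−0.26·t = ln(0.0290571) = -3.5385, so t = 3.5385/0.26 = 13.61.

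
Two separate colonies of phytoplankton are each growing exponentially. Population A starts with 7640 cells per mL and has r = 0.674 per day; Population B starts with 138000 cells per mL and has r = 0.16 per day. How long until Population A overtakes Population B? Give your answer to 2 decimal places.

5.63 days

Set 7640·e^(0.674t) = 138000·e^(0.16t).
e^((0.674 − 0.16)t) = 138000/7640 → e^(0.514·t) = 18.063.
0.514·t = ln(18.063) = 2.8939, so t = 2.8939/0.514 = 5.6301.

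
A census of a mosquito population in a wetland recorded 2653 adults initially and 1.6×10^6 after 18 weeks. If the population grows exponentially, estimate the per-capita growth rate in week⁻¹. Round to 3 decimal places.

0.356 per week

From N(t) = N₀·e^(rt): e^(r·18) = 1.6×10^6/2653 = 603.09.
r·18 = ln(603.09) = 6.4021, so r = 6.4021/18 = 0.35567.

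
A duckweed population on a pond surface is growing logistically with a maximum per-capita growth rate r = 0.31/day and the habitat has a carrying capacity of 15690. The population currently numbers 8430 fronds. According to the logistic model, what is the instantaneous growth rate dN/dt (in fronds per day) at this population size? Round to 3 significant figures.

1210 fronds per day

dN/dt = rN(1 − N/K) = 0.31 × 8430 × (1 − 8430/15690).
1 − 8430/15690 = 0.46272; dN/dt = 0.31 × 8430 × 0.46272 = 1209.2.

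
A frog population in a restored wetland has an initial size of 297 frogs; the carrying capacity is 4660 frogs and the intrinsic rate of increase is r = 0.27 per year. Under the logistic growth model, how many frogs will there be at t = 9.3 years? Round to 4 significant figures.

A = (K − N₀)/N₀ = (4660 − 297)/297 = 14.69.
N(t) = K/(1 + A·e^(−rt)) = 4660/(1 + 14.69×e^(−0.27×9.3)).
e^(−2.511) = 0.081187; denominator = 1 + 14.69×0.081187 = 2.1927.
N = 4660/2.1927 = 2125.28.

2125 frogs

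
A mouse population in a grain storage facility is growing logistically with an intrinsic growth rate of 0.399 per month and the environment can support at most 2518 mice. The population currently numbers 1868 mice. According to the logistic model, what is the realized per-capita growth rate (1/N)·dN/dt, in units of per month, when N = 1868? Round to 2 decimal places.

0.10 per month

(1/N)·dN/dt = r(1 − N/K) = 0.399 × (1 − 1868/2518).
= 0.399 × 0.25814 = 0.103.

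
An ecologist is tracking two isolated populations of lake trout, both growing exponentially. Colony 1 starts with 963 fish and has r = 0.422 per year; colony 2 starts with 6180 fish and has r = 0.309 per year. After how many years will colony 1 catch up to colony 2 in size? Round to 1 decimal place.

Set 963·e^(0.422t) = 6180·e^(0.309t).
e^((0.422 − 0.309)t) = 6180/963 → e^(0.113·t) = 6.4174.
0.113·t = ln(6.4174) = 1.859, so t = 1.859/0.113 = 16.452.

16.5 years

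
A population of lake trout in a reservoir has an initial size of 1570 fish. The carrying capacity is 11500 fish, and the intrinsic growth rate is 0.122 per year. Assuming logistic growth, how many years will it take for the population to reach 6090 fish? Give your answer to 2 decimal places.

16.09 years

A = (K − N₀)/N₀ = (11500 − 1570)/1570 = 6.3248.
Solve 11500/(1 + 6.3248·e^(−0.122t)) = 6090: 1 + 6.3248·e^(−0.122t) = 1.8883, so e^(−0.122t) = 0.140453.
−0.122·t = ln(0.140453) = -1.9629, so t = 1.9629/0.122 = 16.089.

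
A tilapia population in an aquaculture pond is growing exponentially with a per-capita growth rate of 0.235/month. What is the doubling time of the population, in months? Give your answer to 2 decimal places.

Doubling time t_d = ln(2)/r = 0.6931/0.235 = 2.9496.

2.95 months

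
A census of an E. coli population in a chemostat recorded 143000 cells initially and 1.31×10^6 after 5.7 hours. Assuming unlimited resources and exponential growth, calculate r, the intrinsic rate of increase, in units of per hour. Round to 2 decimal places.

From N(t) = N₀·e^(rt): e^(r·5.7) = 1.31×10^6/143000 = 9.1608.
r·5.7 = ln(9.1608) = 2.2149, so r = 2.2149/5.7 = 0.38859.

0.39 per hour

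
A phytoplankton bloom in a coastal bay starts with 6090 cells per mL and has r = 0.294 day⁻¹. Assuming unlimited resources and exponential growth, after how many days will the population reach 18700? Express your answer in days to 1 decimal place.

Set N₀·e^(rt) = 18700: e^(0.294·t) = 18700/6090 = 3.0706.
0.294·t = ln(3.0706) = 1.1219, so t = 1.1219/0.294 = 3.8159.

3.8 days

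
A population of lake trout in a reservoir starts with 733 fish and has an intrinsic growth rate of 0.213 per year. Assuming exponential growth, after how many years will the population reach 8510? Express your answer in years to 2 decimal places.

11.51 years

Set N₀·e^(rt) = 8510: e^(0.213·t) = 8510/733 = 11.61.
0.213·t = ln(11.61) = 2.4519, so t = 2.4519/0.213 = 11.511.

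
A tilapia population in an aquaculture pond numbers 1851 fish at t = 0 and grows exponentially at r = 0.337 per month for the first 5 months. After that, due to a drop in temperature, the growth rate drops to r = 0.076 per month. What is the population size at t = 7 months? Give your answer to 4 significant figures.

Phase 1: N(5) = 1851·e^(0.337×5) = 1851·e^1.685 = 9981.43.
Phase 2 runs for 7 − 5 = 2 months at r = 0.076.
N(7) = 9981.43·e^(0.076×2) = 9981.43·e^0.152 = 11620.

11620 fish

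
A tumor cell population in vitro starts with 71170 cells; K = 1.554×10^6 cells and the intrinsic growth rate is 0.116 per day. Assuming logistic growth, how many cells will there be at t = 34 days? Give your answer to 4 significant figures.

A = (K − N₀)/N₀ = (1.554×10^6 − 71170)/71170 = 20.835.
N(t) = K/(1 + A·e^(−rt)) = 1.554×10^6/(1 + 20.835×e^(−0.116×34)).
e^(−3.944) = 0.019371; denominator = 1 + 20.835×0.019371 = 1.4036.
N = 1.554×10^6/1.4036 = 1.107163×10^6.

1107000 cells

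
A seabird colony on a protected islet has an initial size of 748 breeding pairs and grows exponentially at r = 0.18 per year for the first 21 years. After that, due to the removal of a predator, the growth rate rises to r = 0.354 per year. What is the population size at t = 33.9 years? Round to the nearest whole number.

3153435 breeding pairs

Phase 1: N(21) = 748·e^(0.18×21) = 748·e^3.78 = 32774.4.
Phase 2 runs for 33.9 − 21 = 12.9 years at r = 0.354.
N(33.9) = 32774.4·e^(0.354×12.9) = 32774.4·e^4.567 = 3.153435×10^6.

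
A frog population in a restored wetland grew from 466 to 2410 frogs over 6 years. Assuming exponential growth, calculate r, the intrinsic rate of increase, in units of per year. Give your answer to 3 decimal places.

From N(t) = N₀·e^(rt): e^(r·6) = 2410/466 = 5.1717.
r·6 = ln(5.1717) = 1.6432, so r = 1.6432/6 = 0.27387.

0.274 per year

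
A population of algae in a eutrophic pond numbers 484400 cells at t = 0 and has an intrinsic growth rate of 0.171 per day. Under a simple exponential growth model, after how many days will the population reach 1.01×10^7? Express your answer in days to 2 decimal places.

Set N₀·e^(rt) = 1.01×10^7: e^(0.171·t) = 1.01×10^7/484400 = 20.851.
0.171·t = ln(20.851) = 3.0374, so t = 3.0374/0.171 = 17.762.

17.76 days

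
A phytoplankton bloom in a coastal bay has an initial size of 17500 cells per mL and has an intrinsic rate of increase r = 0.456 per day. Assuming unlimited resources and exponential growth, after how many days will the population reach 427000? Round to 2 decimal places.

Set N₀·e^(rt) = 427000: e^(0.456·t) = 427000/17500 = 24.4.
0.456·t = ln(24.4) = 3.1946, so t = 3.1946/0.456 = 7.0057.

7.01 days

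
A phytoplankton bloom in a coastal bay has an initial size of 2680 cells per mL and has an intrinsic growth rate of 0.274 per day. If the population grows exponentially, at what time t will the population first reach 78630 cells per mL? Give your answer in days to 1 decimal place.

Set N₀·e^(rt) = 78630: e^(0.274·t) = 78630/2680 = 29.34.
0.274·t = ln(29.34) = 3.3789, so t = 3.3789/0.274 = 12.332.

12.3 days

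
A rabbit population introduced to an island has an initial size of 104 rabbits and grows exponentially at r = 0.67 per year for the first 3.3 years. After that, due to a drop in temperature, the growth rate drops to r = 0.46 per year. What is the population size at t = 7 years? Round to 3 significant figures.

5210 rabbits

Phase 1: N(3.3) = 104·e^(0.67×3.3) = 104·e^2.211 = 948.983.
Phase 2 runs for 7 − 3.3 = 3.7 years at r = 0.46.
N(7) = 948.983·e^(0.46×3.7) = 948.983·e^1.702 = 5205.08.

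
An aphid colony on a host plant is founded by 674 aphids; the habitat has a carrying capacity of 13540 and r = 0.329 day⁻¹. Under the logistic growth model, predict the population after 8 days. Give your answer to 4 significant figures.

A = (K − N₀)/N₀ = (13540 − 674)/674 = 19.089.
N(t) = K/(1 + A·e^(−rt)) = 13540/(1 + 19.089×e^(−0.329×8)).
e^(−2.632) = 0.071934; denominator = 1 + 19.089×0.071934 = 2.3732.
N = 13540/2.3732 = 5705.48.

5705 aphids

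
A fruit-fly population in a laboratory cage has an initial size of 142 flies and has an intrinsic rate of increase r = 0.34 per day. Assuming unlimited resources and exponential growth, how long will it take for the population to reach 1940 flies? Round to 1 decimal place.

7.7 days

Set N₀·e^(rt) = 1940: e^(0.34·t) = 1940/142 = 13.662.
0.34·t = ln(13.662) = 2.6146, so t = 2.6146/0.34 = 7.69.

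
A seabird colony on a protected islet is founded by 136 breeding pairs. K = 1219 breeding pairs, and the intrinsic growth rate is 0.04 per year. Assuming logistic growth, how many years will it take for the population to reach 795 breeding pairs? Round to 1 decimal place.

A = (K − N₀)/N₀ = (1219 − 136)/136 = 7.9632.
Solve 1219/(1 + 7.9632·e^(−0.04t)) = 795: 1 + 7.9632·e^(−0.04t) = 1.5333, so e^(−0.04t) = 0.0669745.
−0.04·t = ln(0.0669745) = -2.7034, so t = 2.7034/0.04 = 67.586.

67.6 years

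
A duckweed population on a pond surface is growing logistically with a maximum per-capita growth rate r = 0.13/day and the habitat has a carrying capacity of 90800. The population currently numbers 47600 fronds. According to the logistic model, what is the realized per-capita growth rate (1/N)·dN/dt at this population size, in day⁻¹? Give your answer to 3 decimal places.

(1/N)·dN/dt = r(1 − N/K) = 0.13 × (1 − 47600/90800).
= 0.13 × 0.47577 = 0.06185.

0.062 per day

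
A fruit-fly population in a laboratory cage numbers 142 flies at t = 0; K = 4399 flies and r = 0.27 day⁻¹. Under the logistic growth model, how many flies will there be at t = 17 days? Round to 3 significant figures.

3370 flies

A = (K − N₀)/N₀ = (4399 − 142)/142 = 29.979.
N(t) = K/(1 + A·e^(−rt)) = 4399/(1 + 29.979×e^(−0.27×17)).
e^(−4.59) = 0.010153; denominator = 1 + 29.979×0.010153 = 1.3044.
N = 4399/1.3044 = 3372.51.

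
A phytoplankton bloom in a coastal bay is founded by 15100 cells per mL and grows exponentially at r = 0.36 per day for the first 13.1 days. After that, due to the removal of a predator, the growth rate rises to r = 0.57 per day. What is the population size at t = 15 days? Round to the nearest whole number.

4982538 cells per mL

Phase 1: N(13.1) = 15100·e^(0.36×13.1) = 15100·e^4.716 = 1.686979×10^6.
Phase 2 runs for 15 − 13.1 = 1.9 days at r = 0.57.
N(15) = 1.686979×10^6·e^(0.57×1.9) = 1.686979×10^6·e^1.083 = 4.982538×10^6.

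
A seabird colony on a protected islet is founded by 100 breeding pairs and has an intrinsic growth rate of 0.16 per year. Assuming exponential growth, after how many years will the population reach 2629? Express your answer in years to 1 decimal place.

Set N₀·e^(rt) = 2629: e^(0.16·t) = 2629/100 = 26.29.
0.16·t = ln(26.29) = 3.2692, so t = 3.2692/0.16 = 20.432.

20.4 years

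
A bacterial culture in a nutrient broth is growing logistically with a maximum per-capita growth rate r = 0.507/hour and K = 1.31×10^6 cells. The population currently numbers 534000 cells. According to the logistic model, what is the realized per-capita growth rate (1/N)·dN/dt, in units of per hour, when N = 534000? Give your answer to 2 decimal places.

0.30 per hour

(1/N)·dN/dt = r(1 − N/K) = 0.507 × (1 − 534000/1.31×10^6).
= 0.507 × 0.59237 = 0.30033.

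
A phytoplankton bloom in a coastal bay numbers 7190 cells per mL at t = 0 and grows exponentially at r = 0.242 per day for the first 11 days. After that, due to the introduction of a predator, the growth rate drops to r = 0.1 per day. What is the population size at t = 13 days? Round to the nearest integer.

Phase 1: N(11) = 7190·e^(0.242×11) = 7190·e^2.662 = 102996.
Phase 2 runs for 13 − 11 = 2 days at r = 0.1.
N(13) = 102996·e^(0.1×2) = 102996·e^0.2 = 125800.

125800 cells per mL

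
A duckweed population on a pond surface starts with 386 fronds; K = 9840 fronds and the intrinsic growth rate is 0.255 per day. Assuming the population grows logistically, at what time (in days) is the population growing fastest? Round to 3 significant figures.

12.5 days

Logistic growth is fastest at N = K/2 = 4920.
A = (K − N₀)/N₀ = 24.492. Set K/(1 + A·e^(−rt)) = K/2 → A·e^(−rt) = 1.
e^(−0.255t) = 1/24.492 = 0.0408293, so t = ln(24.492)/0.255 = 3.1984/0.255 = 12.543.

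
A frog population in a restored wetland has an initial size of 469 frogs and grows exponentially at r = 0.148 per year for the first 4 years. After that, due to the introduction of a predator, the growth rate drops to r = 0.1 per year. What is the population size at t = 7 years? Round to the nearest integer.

1144 frogs

Phase 1: N(4) = 469·e^(0.148×4) = 469·e^0.592 = 847.764.
Phase 2 runs for 7 − 4 = 3 years at r = 0.1.
N(7) = 847.764·e^(0.1×3) = 847.764·e^0.3 = 1144.36.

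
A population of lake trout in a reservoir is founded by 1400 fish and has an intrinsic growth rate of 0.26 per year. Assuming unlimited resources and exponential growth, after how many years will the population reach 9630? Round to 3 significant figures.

7.42 years

Set N₀·e^(rt) = 9630: e^(0.26·t) = 9630/1400 = 6.8786.
0.26·t = ln(6.8786) = 1.9284, so t = 1.9284/0.26 = 7.417.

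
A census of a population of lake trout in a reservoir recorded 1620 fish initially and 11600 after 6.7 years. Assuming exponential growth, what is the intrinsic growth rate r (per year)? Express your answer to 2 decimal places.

0.29 per year

From N(t) = N₀·e^(rt): e^(r·6.7) = 11600/1620 = 7.1605.
r·6.7 = ln(7.1605) = 1.9686, so r = 1.9686/6.7 = 0.29382.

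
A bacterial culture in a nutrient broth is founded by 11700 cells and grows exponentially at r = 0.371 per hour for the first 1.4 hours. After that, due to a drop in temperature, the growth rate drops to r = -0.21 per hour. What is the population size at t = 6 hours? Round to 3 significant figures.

Phase 1: N(1.4) = 11700·e^(0.371×1.4) = 11700·e^0.5194 = 19667.9.
Phase 2 runs for 6 − 1.4 = 4.6 hours at r = -0.21.
N(6) = 19667.9·e^(-0.21×4.6) = 19667.9·e^-0.966 = 7485.66.

7490 cells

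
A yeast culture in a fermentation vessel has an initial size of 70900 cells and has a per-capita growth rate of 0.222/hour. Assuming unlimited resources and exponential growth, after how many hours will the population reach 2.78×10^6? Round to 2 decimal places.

Set N₀·e^(rt) = 2.78×10^6: e^(0.222·t) = 2.78×10^6/70900 = 39.21.
0.222·t = ln(39.21) = 3.6689, so t = 3.6689/0.222 = 16.527.

16.53 hours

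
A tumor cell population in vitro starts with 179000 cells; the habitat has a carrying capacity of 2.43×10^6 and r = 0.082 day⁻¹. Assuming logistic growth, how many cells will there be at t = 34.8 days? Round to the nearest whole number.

1408857 cells

A = (K − N₀)/N₀ = (2.43×10^6 − 179000)/179000 = 12.575.
N(t) = K/(1 + A·e^(−rt)) = 2.43×10^6/(1 + 12.575×e^(−0.082×34.8)).
e^(−2.854) = 0.057636; denominator = 1 + 12.575×0.057636 = 1.7248.
N = 2.43×10^6/1.7248 = 1.408857×10^6.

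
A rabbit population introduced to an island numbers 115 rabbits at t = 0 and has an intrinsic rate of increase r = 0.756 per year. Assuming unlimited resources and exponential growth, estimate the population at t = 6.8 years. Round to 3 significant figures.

N(t) = N₀·e^(rt) = 115 × e^(0.756×6.8) = 115 × e^5.141.
e^5.141 ≈ 170.85, so N ≈ 115 × 170.85 = 19648.

19600 rabbits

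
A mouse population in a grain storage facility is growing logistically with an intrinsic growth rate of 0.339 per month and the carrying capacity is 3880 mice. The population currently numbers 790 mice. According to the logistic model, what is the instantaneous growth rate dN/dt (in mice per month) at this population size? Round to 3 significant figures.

dN/dt = rN(1 − N/K) = 0.339 × 790 × (1 − 790/3880).
1 − 790/3880 = 0.79639; dN/dt = 0.339 × 790 × 0.79639 = 213.28.

213 mice per month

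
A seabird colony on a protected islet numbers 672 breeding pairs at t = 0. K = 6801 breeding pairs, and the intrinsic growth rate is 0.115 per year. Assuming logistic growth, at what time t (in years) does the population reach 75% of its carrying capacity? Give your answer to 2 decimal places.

28.78 years

A = (K − N₀)/N₀ = (6801 − 672)/672 = 9.1205.
Solve 6801/(1 + 9.1205·e^(−0.115t)) = 5100.75: 1 + 9.1205·e^(−0.115t) = 1.3333, so e^(−0.115t) = 0.0365476.
−0.115·t = ln(0.0365476) = -3.3091, so t = 3.3091/0.115 = 28.775.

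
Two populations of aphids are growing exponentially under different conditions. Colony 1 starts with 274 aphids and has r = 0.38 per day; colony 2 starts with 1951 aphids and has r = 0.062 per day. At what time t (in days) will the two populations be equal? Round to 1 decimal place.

6.2 days

Set 274·e^(0.38t) = 1951·e^(0.062t).
e^((0.38 − 0.062)t) = 1951/274 → e^(0.318·t) = 7.1204.
0.318·t = ln(7.1204) = 1.963, so t = 1.963/0.318 = 6.1729.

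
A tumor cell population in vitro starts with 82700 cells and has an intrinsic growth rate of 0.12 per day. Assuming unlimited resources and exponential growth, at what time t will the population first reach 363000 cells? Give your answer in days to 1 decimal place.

12.3 days

Set N₀·e^(rt) = 363000: e^(0.12·t) = 363000/82700 = 4.3894.
0.12·t = ln(4.3894) = 1.4792, so t = 1.4792/0.12 = 12.327.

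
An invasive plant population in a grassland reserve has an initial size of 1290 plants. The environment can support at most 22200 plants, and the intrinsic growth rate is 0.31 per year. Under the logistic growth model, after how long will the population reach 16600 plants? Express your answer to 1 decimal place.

A = (K − N₀)/N₀ = (22200 − 1290)/1290 = 16.209.
Solve 22200/(1 + 16.209·e^(−0.31t)) = 16600: 1 + 16.209·e^(−0.31t) = 1.3373, so e^(−0.31t) = 0.0208121.
−0.31·t = ln(0.0208121) = -3.8722, so t = 3.8722/0.31 = 12.491.

12.5 years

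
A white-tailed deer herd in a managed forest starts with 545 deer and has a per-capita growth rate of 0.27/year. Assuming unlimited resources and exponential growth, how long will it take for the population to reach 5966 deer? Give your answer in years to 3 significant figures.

Set N₀·e^(rt) = 5966: e^(0.27·t) = 5966/545 = 10.947.
0.27·t = ln(10.947) = 2.393, so t = 2.393/0.27 = 8.8631.

8.86 years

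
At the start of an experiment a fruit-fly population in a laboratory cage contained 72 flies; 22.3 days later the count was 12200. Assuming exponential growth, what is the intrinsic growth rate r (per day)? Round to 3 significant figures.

0.230 per day

From N(t) = N₀·e^(rt): e^(r·22.3) = 12200/72 = 169.44.
r·22.3 = ln(169.44) = 5.1325, so r = 5.1325/22.3 = 0.23016.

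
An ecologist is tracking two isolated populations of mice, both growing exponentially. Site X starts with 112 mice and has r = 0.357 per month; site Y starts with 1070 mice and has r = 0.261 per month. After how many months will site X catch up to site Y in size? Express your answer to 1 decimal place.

Set 112·e^(0.357t) = 1070·e^(0.261t).
e^((0.357 − 0.261)t) = 1070/112 → e^(0.096·t) = 9.5536.
0.096·t = ln(9.5536) = 2.2569, so t = 2.2569/0.096 = 23.51.

23.5 months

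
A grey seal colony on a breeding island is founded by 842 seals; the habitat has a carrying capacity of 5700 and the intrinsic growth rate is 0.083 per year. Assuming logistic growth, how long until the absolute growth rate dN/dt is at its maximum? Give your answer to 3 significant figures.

Logistic growth is fastest at N = K/2 = 2850.
A = (K − N₀)/N₀ = 5.7696. Set K/(1 + A·e^(−rt)) = K/2 → A·e^(−rt) = 1.
e^(−0.083t) = 1/5.7696 = 0.173322, so t = ln(5.7696)/0.083 = 1.7526/0.083 = 21.116.

21.1 years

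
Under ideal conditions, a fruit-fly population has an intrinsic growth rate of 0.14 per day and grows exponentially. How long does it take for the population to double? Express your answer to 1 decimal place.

Doubling time t_d = ln(2)/r = 0.6931/0.14 = 4.9511.

5.0 days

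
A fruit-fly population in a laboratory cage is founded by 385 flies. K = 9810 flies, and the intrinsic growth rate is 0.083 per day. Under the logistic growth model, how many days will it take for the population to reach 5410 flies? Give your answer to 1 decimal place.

A = (K − N₀)/N₀ = (9810 − 385)/385 = 24.481.
Solve 9810/(1 + 24.481·e^(−0.083t)) = 5410: 1 + 24.481·e^(−0.083t) = 1.8133, so e^(−0.083t) = 0.0332227.
−0.083·t = ln(0.0332227) = -3.4045, so t = 3.4045/0.083 = 41.018.

41.0 days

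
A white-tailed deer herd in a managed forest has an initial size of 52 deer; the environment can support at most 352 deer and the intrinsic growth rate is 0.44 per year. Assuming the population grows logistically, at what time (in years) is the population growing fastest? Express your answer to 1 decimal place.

4.0 years

Logistic growth is fastest at N = K/2 = 176.
A = (K − N₀)/N₀ = 5.7692. Set K/(1 + A·e^(−rt)) = K/2 → A·e^(−rt) = 1.
e^(−0.44t) = 1/5.7692 = 0.173333, so t = ln(5.7692)/0.44 = 1.7525/0.44 = 3.983.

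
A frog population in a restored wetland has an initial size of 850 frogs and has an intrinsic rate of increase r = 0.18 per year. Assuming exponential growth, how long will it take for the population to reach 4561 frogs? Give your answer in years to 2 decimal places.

9.33 years

Set N₀·e^(rt) = 4561: e^(0.18·t) = 4561/850 = 5.3659.
0.18·t = ln(5.3659) = 1.6801, so t = 1.6801/0.18 = 9.3337.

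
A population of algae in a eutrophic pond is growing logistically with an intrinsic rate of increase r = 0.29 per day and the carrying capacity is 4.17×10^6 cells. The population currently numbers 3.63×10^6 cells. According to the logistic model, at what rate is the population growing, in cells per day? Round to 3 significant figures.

136000 cells per day

dN/dt = rN(1 − N/K) = 0.29 × 3.63×10^6 × (1 − 3.63×10^6/4.17×10^6).
1 − 3.63×10^6/4.17×10^6 = 0.1295; dN/dt = 0.29 × 3.63×10^6 × 0.1295 = 1.36321×10^5.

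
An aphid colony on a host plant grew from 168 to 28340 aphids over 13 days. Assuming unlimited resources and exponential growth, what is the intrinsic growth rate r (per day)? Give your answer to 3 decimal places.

From N(t) = N₀·e^(rt): e^(r·13) = 28340/168 = 168.69.
r·13 = ln(168.69) = 5.1281, so r = 5.1281/13 = 0.39447.

0.394 per day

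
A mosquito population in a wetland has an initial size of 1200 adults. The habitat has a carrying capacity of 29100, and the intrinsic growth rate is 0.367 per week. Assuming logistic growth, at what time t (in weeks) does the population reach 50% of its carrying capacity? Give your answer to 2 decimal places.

8.57 weeks

A = (K − N₀)/N₀ = (29100 − 1200)/1200 = 23.25.
Solve 29100/(1 + 23.25·e^(−0.367t)) = 14550: 1 + 23.25·e^(−0.367t) = 2, so e^(−0.367t) = 0.0430108.
−0.367·t = ln(0.0430108) = -3.1463, so t = 3.1463/0.367 = 8.573.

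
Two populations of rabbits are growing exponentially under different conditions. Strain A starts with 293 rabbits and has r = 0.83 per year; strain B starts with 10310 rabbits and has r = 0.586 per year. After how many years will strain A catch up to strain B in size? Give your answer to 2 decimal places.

14.59 years

Set 293·e^(0.83t) = 10310·e^(0.586t).
e^((0.83 − 0.586)t) = 10310/293 → e^(0.244·t) = 35.188.
0.244·t = ln(35.188) = 3.5607, so t = 3.5607/0.244 = 14.593.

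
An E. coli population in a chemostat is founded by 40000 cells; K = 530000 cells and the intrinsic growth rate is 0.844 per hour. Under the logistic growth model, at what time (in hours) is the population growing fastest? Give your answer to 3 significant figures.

Logistic growth is fastest at N = K/2 = 265000.
A = (K − N₀)/N₀ = 12.25. Set K/(1 + A·e^(−rt)) = K/2 → A·e^(−rt) = 1.
e^(−0.844t) = 1/12.25 = 0.0816327, so t = ln(12.25)/0.844 = 2.5055/0.844 = 2.9686.

2.97 hours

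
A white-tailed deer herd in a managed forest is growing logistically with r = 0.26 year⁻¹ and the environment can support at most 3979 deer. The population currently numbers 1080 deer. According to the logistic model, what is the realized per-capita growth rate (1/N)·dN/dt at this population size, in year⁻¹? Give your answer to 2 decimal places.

(1/N)·dN/dt = r(1 − N/K) = 0.26 × (1 − 1080/3979).
= 0.26 × 0.72858 = 0.18943.

0.19 per year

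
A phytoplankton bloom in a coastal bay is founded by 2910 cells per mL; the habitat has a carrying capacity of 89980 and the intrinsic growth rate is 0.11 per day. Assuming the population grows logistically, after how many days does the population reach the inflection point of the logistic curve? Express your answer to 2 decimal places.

30.90 days

Logistic growth is fastest at N = K/2 = 44990.
A = (K − N₀)/N₀ = 29.921. Set K/(1 + A·e^(−rt)) = K/2 → A·e^(−rt) = 1.
e^(−0.11t) = 1/29.921 = 0.0334214, so t = ln(29.921)/0.11 = 3.3986/0.11 = 30.896.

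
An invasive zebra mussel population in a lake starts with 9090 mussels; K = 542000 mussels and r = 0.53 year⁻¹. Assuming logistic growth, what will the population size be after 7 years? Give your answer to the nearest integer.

222586 mussels

A = (K − N₀)/N₀ = (542000 − 9090)/9090 = 58.626.
N(t) = K/(1 + A·e^(−rt)) = 542000/(1 + 58.626×e^(−0.53×7)).
e^(−3.71) = 0.024478; denominator = 1 + 58.626×0.024478 = 2.435.
N = 542000/2.435 = 222586.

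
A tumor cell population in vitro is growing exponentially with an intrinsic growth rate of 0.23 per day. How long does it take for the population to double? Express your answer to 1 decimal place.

3.0 days

Doubling time t_d = ln(2)/r = 0.6931/0.23 = 3.0137.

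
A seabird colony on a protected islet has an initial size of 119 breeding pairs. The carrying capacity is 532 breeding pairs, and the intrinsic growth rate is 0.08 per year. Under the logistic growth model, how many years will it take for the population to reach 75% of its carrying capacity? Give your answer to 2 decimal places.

A = (K − N₀)/N₀ = (532 − 119)/119 = 3.4706.
Solve 532/(1 + 3.4706·e^(−0.08t)) = 399: 1 + 3.4706·e^(−0.08t) = 1.3333, so e^(−0.08t) = 0.0960452.
−0.08·t = ln(0.0960452) = -2.3429, so t = 2.3429/0.08 = 29.287.

29.29 years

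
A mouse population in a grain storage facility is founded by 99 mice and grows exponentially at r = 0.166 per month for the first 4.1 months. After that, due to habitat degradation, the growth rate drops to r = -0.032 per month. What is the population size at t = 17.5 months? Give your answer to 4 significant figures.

Phase 1: N(4.1) = 99·e^(0.166×4.1) = 99·e^0.6806 = 195.531.
Phase 2 runs for 17.5 − 4.1 = 13.4 months at r = -0.032.
N(17.5) = 195.531·e^(-0.032×13.4) = 195.531·e^-0.4288 = 127.348.

127.3 mice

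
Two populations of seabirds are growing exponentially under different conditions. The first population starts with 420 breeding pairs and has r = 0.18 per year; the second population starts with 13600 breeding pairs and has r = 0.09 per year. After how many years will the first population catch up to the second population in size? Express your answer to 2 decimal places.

Set 420·e^(0.18t) = 13600·e^(0.09t).
e^((0.18 − 0.09)t) = 13600/420 → e^(0.09·t) = 32.381.
0.09·t = ln(32.381) = 3.4776, so t = 3.4776/0.09 = 38.64.

38.64 years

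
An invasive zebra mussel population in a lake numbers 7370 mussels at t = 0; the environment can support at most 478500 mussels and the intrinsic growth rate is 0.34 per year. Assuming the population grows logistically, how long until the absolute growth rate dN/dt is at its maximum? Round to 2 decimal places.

Logistic growth is fastest at N = K/2 = 239250.
A = (K − N₀)/N₀ = 63.925. Set K/(1 + A·e^(−rt)) = K/2 → A·e^(−rt) = 1.
e^(−0.34t) = 1/63.925 = 0.0156432, so t = ln(63.925)/0.34 = 4.1577/0.34 = 12.229.

12.23 years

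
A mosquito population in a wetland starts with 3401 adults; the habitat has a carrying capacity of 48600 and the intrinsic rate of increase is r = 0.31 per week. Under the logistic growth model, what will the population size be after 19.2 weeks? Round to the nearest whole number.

A = (K − N₀)/N₀ = (48600 − 3401)/3401 = 13.29.
N(t) = K/(1 + A·e^(−rt)) = 48600/(1 + 13.29×e^(−0.31×19.2)).
e^(−5.952) = 0.0026006; denominator = 1 + 13.29×0.0026006 = 1.0346.
N = 48600/1.0346 = 46976.4.

46976 adults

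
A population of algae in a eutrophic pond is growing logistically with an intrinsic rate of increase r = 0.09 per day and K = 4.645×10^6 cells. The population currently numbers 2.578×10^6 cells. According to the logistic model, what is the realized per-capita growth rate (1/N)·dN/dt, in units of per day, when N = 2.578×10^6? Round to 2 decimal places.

0.04 per day

(1/N)·dN/dt = r(1 − N/K) = 0.09 × (1 − 2.578×10^6/4.645×10^6).
= 0.09 × 0.44499 = 0.04005.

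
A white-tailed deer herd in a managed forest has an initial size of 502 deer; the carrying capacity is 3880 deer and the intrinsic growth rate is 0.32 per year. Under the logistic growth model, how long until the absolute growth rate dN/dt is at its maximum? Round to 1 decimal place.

6.0 years

Logistic growth is fastest at N = K/2 = 1940.
A = (K − N₀)/N₀ = 6.7291. Set K/(1 + A·e^(−rt)) = K/2 → A·e^(−rt) = 1.
e^(−0.32t) = 1/6.7291 = 0.148609, so t = ln(6.7291)/0.32 = 1.9064/0.32 = 5.9576.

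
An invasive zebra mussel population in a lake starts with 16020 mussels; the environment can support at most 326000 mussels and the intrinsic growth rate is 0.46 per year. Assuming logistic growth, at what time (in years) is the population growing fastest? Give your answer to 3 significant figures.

Logistic growth is fastest at N = K/2 = 163000.
A = (K − N₀)/N₀ = 19.35. Set K/(1 + A·e^(−rt)) = K/2 → A·e^(−rt) = 1.
e^(−0.46t) = 1/19.35 = 0.0516808, so t = ln(19.35)/0.46 = 2.9627/0.46 = 6.4406.

6.44 years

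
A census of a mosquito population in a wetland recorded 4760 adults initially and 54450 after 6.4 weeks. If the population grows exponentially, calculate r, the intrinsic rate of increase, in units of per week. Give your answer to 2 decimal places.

From N(t) = N₀·e^(rt): e^(r·6.4) = 54450/4760 = 11.439.
r·6.4 = ln(11.439) = 2.437, so r = 2.437/6.4 = 0.38079.

0.38 per week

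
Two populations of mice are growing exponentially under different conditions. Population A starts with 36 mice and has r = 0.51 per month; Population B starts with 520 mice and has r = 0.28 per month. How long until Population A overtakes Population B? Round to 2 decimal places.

Set 36·e^(0.51t) = 520·e^(0.28t).
e^((0.51 − 0.28)t) = 520/36 → e^(0.23·t) = 14.444.
0.23·t = ln(14.444) = 2.6703, so t = 2.6703/0.23 = 11.61.

11.61 months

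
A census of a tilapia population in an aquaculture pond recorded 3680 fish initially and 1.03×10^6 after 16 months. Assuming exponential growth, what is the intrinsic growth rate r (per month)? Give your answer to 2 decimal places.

From N(t) = N₀·e^(rt): e^(r·16) = 1.03×10^6/3680 = 279.89.
r·16 = ln(279.89) = 5.6344, so r = 5.6344/16 = 0.35215.

0.35 per month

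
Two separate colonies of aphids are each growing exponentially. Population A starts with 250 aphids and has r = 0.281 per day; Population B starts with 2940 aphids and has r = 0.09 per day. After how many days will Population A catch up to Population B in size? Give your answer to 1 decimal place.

Set 250·e^(0.281t) = 2940·e^(0.09t).
e^((0.281 − 0.09)t) = 2940/250 → e^(0.191·t) = 11.76.
0.191·t = ln(11.76) = 2.4647, so t = 2.4647/0.191 = 12.904.

12.9 days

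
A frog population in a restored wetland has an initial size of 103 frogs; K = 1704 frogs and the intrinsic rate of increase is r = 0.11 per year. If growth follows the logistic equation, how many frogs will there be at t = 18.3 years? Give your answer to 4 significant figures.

A = (K − N₀)/N₀ = (1704 − 103)/103 = 15.544.
N(t) = K/(1 + A·e^(−rt)) = 1704/(1 + 15.544×e^(−0.11×18.3)).
e^(−2.013) = 0.13359; denominator = 1 + 15.544×0.13359 = 3.0764.
N = 1704/3.0764 = 553.887.

553.9 frogs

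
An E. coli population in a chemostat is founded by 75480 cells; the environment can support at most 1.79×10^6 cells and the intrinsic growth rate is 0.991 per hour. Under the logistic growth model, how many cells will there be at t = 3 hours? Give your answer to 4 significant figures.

828000 cells

A = (K − N₀)/N₀ = (1.79×10^6 − 75480)/75480 = 22.715.
N(t) = K/(1 + A·e^(−rt)) = 1.79×10^6/(1 + 22.715×e^(−0.991×3)).
e^(−2.973) = 0.05115; denominator = 1 + 22.715×0.05115 = 2.1619.
N = 1.79×10^6/2.1619 = 827991.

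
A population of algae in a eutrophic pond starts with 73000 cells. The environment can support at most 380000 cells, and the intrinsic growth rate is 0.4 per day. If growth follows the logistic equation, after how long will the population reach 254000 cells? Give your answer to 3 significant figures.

5.34 days

A = (K − N₀)/N₀ = (380000 − 73000)/73000 = 4.2055.
Solve 380000/(1 + 4.2055·e^(−0.4t)) = 254000: 1 + 4.2055·e^(−0.4t) = 1.4961, so e^(−0.4t) = 0.117956.
−0.4·t = ln(0.117956) = -2.1374, so t = 2.1374/0.4 = 5.3436.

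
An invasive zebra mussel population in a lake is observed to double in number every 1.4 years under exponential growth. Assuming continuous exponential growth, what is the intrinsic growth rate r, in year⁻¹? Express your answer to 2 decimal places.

r = ln(2)/t_d = 0.6931/1.4 = 0.49511.

0.50 per year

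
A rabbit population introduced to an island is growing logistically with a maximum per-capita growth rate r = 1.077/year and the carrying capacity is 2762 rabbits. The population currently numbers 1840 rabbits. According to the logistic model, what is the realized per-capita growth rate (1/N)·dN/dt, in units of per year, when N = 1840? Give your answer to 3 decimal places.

0.360 per year

(1/N)·dN/dt = r(1 − N/K) = 1.077 × (1 − 1840/2762).
= 1.077 × 0.33382 = 0.35952.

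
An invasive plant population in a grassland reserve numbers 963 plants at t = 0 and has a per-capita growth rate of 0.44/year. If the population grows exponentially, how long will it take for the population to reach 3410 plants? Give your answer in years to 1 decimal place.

Set N₀·e^(rt) = 3410: e^(0.44·t) = 3410/963 = 3.541.
0.44·t = ln(3.541) = 1.2644, so t = 1.2644/0.44 = 2.8737.

2.9 years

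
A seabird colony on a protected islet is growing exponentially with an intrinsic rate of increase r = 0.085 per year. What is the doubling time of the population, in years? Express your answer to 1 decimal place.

Doubling time t_d = ln(2)/r = 0.6931/0.085 = 8.1547.

8.2 years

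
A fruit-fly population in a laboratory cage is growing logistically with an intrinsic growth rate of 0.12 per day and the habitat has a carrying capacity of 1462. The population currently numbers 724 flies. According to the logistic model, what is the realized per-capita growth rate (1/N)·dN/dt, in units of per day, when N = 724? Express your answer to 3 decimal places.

(1/N)·dN/dt = r(1 − N/K) = 0.12 × (1 − 724/1462).
= 0.12 × 0.50479 = 0.060575.

0.061 per day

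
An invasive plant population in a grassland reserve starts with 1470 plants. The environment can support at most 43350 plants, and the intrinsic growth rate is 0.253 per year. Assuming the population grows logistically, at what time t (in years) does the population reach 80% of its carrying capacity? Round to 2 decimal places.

18.72 years

A = (K − N₀)/N₀ = (43350 − 1470)/1470 = 28.49.
Solve 43350/(1 + 28.49·e^(−0.253t)) = 34680: 1 + 28.49·e^(−0.253t) = 1.25, so e^(−0.253t) = 0.00877507.
−0.253·t = ln(0.00877507) = -4.7358, so t = 4.7358/0.253 = 18.719.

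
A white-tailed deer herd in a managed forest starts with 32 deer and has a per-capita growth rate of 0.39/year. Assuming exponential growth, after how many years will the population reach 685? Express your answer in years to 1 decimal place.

7.9 years

Set N₀·e^(rt) = 685: e^(0.39·t) = 685/32 = 21.406.
0.39·t = ln(21.406) = 3.0637, so t = 3.0637/0.39 = 7.8556.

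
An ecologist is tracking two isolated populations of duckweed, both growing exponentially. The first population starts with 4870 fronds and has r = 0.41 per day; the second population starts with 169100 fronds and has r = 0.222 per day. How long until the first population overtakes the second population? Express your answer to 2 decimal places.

18.87 days

Set 4870·e^(0.41t) = 169100·e^(0.222t).
e^((0.41 − 0.222)t) = 169100/4870 → e^(0.188·t) = 34.723.
0.188·t = ln(34.723) = 3.5474, so t = 3.5474/0.188 = 18.869.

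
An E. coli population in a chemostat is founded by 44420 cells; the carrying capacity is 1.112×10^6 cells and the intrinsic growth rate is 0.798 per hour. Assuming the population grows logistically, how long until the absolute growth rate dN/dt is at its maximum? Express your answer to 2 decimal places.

3.98 hours

Logistic growth is fastest at N = K/2 = 556000.
A = (K − N₀)/N₀ = 24.034. Set K/(1 + A·e^(−rt)) = K/2 → A·e^(−rt) = 1.
e^(−0.798t) = 1/24.034 = 0.0416081, so t = ln(24.034)/0.798 = 3.1795/0.798 = 3.9843.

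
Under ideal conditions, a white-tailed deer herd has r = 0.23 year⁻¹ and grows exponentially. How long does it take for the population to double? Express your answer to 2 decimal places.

Doubling time t_d = ln(2)/r = 0.6931/0.23 = 3.0137.

3.01 years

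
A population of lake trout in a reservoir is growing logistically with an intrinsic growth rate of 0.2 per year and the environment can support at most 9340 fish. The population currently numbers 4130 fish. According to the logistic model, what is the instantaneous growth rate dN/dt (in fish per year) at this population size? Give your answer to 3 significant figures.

dN/dt = rN(1 − N/K) = 0.2 × 4130 × (1 − 4130/9340).
1 − 4130/9340 = 0.55782; dN/dt = 0.2 × 4130 × 0.55782 = 460.76.

461 fish per year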